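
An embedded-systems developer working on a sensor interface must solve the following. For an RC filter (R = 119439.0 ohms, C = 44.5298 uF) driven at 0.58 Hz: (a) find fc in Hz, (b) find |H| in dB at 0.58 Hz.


Step 1 — cutoff frequency:
fc = 1 / (2*pi*R*C)
C = 44.5298 uF = 4.45298e-05 F
fc = 1 / (2*pi*119439.0*4.45298e-05)
   = 0.0299242 Hz

Step 2 — magnitude at f = 0.58 Hz:
|H(f)| = 1 / sqrt(1 + (f/fc)^2)
f/fc = 0.58 / 0.0299242 = 19.382306
|H| = 1 / sqrt(1 + 375.673786) = 0.0515249
|H|_dB = 20*log10(0.0515249) = -25.76 dB

fc = 0.0299242 Hz; |H(0.58 Hz)| = -25.76 dB


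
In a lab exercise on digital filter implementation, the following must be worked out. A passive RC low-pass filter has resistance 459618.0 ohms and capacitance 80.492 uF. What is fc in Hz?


Cutoff frequency of a first-order RC filter:
fc = 1 / (2 * pi * R * C)
C = 80.492 uF = 8.0492e-05 F
fc = 1 / (2 * pi * 459618.0 * 8.0492e-05)
   = 1 / 232.45003477296
   = 0.004302 Hz

0.004302 Hz


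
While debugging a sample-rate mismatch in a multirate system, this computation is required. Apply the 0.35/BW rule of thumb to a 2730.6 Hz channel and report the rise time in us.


Rise time from bandwidth relationship:
tr = 0.35 / BW
   = 0.35 / 2730.6
   = 0.0001281769574 s
   = 128.177 us

128.177 us


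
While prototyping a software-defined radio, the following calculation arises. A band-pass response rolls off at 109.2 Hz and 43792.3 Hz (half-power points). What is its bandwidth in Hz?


Bandwidth is the difference of -3dB frequencies:
BW = f_high - f_low
   = 43792.3 - 109.2
   = 43683.1 Hz

43683.1 Hz


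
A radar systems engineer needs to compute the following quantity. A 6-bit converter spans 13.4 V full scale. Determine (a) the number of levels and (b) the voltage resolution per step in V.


Step 1 — number of quantization levels:
L = 2^N = 2^6 = 64

Step 2 — LSB step size:
delta = Vfs / L
      = 13.4 / 64
      = 0.209375 V

Levels = 64; step size = 0.209375 V


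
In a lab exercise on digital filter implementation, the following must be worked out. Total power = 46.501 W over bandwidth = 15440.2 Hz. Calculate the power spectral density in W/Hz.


Power spectral density:
PSD = P / BW
    = 46.501 / 15440.2
    = 0.00301168 W/Hz

0.00301168 W/Hz


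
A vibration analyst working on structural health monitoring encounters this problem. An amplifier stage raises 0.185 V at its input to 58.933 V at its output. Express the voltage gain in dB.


Voltage gain in dB:
G = 20 * log10(Vout / Vin)
  = 20 * log10(58.933 / 0.185)
  = 20 * log10(318.556757)
  = 20 * 2.503187
  = 50.06 dB

50.06 dB


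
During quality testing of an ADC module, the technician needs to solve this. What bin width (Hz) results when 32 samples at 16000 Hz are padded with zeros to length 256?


Frequency resolution after zero-padding:
N_padded = 32 * 8 = 256
df = fs / N_padded
   = 16000 / 256
   = 62.5 Hz

62.5 Hz


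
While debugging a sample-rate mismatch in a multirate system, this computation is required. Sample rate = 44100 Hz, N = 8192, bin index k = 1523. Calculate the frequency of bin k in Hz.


Frequency of DFT bin k:
f_k = k * fs / N
    = 1523 * 44100 / 8192
    = 67164300 / 8192
    = 8198.767 Hz

8198.767 Hz


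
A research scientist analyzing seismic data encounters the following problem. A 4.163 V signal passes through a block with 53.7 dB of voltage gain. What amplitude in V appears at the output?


Output voltage from dB gain:
V_out = V_in * 10^(gain_dB / 20)
      = 4.163 * 10^(53.7 / 20)
      = 4.163 * 484.172368
      = 2015.6096 V

2015.6096 V


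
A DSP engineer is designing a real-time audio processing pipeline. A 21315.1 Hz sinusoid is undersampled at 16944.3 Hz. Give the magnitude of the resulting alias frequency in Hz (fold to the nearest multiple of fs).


Compute the nearest integer multiple of fs to the signal:
n = round(21315.1 / 16944.3) = 1
f_alias = |21315.1 - 1 * 16944.3|
        = |21315.1 - 16944.3|
        = 4370.8 Hz

4370.8


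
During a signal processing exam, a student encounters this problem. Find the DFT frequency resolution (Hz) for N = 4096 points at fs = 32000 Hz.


DFT frequency resolution:
df = fs / N
   = 32000 / 4096
   = 7.8125 Hz

7.8125 Hz


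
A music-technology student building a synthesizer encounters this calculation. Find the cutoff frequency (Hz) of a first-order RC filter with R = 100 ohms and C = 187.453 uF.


Cutoff frequency of a first-order RC filter:
fc = 1 / (2 * pi * R * C)
C = 187.453 uF = 0.000187453 F
fc = 1 / (2 * pi * 100 * 0.000187453)
   = 1 / 0.11778019353867
   = 8.490392 Hz

8.490392 Hz


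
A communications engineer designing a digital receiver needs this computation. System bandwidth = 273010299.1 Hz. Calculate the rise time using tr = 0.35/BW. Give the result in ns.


Rise time from bandwidth relationship:
tr = 0.35 / BW
   = 0.35 / 273010299.1
   = 1.282002918e-09 s
   = 1.282 ns

1.282 ns


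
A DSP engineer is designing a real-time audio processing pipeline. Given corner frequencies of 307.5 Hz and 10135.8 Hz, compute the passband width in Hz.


Bandwidth is the difference of -3dB frequencies:
BW = f_high - f_low
   = 10135.8 - 307.5
   = 9828.3 Hz

9828.3 Hz


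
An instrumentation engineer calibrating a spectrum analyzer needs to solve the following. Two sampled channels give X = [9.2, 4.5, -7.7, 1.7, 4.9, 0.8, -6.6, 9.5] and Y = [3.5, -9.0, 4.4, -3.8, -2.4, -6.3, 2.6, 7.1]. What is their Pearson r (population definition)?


Pearson correlation coefficient (population):
r = cov(X,Y) / (std(X) * std(Y))
Mean X = 2.0375, Mean Y = -0.4875
Cov(X,Y) = -0.900469
Std(X) = 6.04482, Std(Y) = 5.335831
r = -0.0279

-0.0279


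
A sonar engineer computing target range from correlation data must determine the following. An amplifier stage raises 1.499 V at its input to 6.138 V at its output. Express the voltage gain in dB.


Voltage gain in dB:
G = 20 * log10(Vout / Vin)
  = 20 * log10(6.138 / 1.499)
  = 20 * log10(4.09473)
  = 20 * 0.612225
  = 12.24 dB

12.24 dB


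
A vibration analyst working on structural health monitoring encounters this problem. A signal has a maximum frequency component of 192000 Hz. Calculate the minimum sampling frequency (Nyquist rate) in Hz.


The Nyquist rate is twice the maximum frequency component.
fs_min = 2 * fmax
      = 2 * 192000
      = 384000 Hz

384000


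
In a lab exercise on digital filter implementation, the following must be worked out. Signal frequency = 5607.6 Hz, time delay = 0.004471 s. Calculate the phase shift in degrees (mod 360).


Phase shift from frequency and time delay:
phi = 360 * f * t_delay
    = 360 * 5607.6 * 0.004471
    = 9025.77 degrees
    mod 360 = 25.77 degrees

25.77 degrees


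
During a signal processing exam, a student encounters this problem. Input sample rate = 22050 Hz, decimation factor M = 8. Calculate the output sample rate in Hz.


Decimation reduces the sample rate:
fs_out = fs_in / M
       = 22050 / 8
       = 2756.25 Hz

2756.25 Hz


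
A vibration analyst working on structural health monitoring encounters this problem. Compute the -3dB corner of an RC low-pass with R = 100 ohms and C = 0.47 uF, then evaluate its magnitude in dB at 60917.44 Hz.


Step 1 — cutoff frequency:
fc = 1 / (2*pi*R*C)
C = 0.47 uF = 4.7e-07 F
fc = 1 / (2*pi*100*4.7e-07)
   = 3386.275 Hz

Step 2 — magnitude at f = 60917.44 Hz:
|H(f)| = 1 / sqrt(1 + (f/fc)^2)
f/fc = 60917.44 / 3386.275 = 17.989514
|H| = 1 / sqrt(1 + 323.622614) = 0.0555023
|H|_dB = 20*log10(0.0555023) = -25.11 dB

fc = 3386.275 Hz; |H(60917.44 Hz)| = -25.11 dB


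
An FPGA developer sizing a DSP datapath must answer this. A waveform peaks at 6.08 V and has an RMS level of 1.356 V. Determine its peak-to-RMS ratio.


Crest factor is the ratio of peak to RMS:
CF = V_peak / V_rms
   = 6.08 / 1.356
   = 4.4838

4.4838


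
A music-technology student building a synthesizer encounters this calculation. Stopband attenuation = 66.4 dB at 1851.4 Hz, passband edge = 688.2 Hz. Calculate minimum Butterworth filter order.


Butterworth filter order formula:
n = log10(10^(A/10) - 1) / (2 * log10(f_stop/f_pass))
10^(66.4/10) - 1 = 4365157.3224
f_stop/f_pass = 1851.4 / 688.2 = 2.6902
n = 7.7248 -> ceil = 8

8


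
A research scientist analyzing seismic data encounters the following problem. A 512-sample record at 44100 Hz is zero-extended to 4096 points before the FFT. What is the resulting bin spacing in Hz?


Frequency resolution after zero-padding:
N_padded = 512 * 8 = 4096
df = fs / N_padded
   = 44100 / 4096
   = 10.7666 Hz

10.7666 Hz


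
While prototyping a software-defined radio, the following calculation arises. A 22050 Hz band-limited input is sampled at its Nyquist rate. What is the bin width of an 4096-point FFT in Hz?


Step 1 — Nyquist sampling rate:
fs = 2 * fmax = 2 * 22050 = 44100 Hz

Step 2 — DFT bin spacing:
df = fs / N = 44100 / 4096 = 10.7666 Hz

10.7666 Hz


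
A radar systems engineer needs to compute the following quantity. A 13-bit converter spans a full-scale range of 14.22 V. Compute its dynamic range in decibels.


Dynamic range from full-scale to LSB:
V_min = V_max / 2^bits = 14.22 / 2^13
DR = 20 * log10(V_max / V_min)
   = 20 * log10(2^13)
   = 20 * 13 * log10(2)
   = 78.27 dB

78.27 dB


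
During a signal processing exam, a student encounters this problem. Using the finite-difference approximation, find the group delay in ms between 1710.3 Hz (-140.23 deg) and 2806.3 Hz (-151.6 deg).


Group delay from phase difference:
tau = -d(phi)/d(omega)
d(phi) = -11.37 deg = -0.198444 rad
d(omega) = 2*pi*(2806.3 - 1710.3) = 6886.3711 rad/s
tau = -(-0.198444) / 6886.3711
    = 0.0288 ms

0.0288 ms


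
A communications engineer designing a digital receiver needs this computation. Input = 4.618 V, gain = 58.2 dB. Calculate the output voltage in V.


Output voltage from dB gain:
V_out = V_in * 10^(gain_dB / 20)
      = 4.618 * 10^(58.2 / 20)
      = 4.618 * 812.830516
      = 3753.6513 V

3753.6513 V


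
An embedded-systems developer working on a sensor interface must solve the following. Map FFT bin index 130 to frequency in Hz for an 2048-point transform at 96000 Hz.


Frequency of DFT bin k:
f_k = k * fs / N
    = 130 * 96000 / 2048
    = 12480000 / 2048
    = 6093.75 Hz

6093.75 Hz


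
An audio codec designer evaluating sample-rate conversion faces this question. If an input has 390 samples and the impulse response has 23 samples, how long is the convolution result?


Linear convolution output length:
L = N + M - 1
  = 390 + 23 - 1
  = 412 samples

412


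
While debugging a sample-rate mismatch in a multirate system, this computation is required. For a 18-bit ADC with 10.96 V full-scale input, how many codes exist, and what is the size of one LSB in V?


Step 1 — number of quantization levels:
L = 2^N = 2^18 = 262144

Step 2 — LSB step size:
delta = Vfs / L
      = 10.96 / 262144
      = 4.181e-05 V

Levels = 262144; step size = 4.181e-05 V


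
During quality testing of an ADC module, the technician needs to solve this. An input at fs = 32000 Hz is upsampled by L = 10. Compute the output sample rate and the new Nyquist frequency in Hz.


Step 1 — output sample rate after interpolation by L:
fs_out = L * fs_in = 10 * 32000 = 320000 Hz

Step 2 — Nyquist frequency of the output stream:
f_Nyq = fs_out / 2 = 320000 / 2 = 160000.0 Hz

fs_out = 320000 Hz; f_Nyquist = 160000.0 Hz


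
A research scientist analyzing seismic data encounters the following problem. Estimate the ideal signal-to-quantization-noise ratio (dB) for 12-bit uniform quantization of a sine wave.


Theoretical SNR for a full-scale sinusoid:
SNR = 6.02 * N + 1.76
    = 6.02 * 12 + 1.76
    = 72.24 + 1.76
    = 74.0 dB

74.0 dB


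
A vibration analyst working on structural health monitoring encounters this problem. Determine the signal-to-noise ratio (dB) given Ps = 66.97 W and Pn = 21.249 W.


SNR in decibels:
SNR = 10 * log10(Ps / Pn)
    = 10 * log10(66.97 / 21.249)
    = 10 * log10(3.1517)
    = 10 * 0.4985
    = 4.99 dB

4.99 dB


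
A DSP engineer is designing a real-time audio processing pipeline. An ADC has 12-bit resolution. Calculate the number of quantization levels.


Number of quantization levels = 2^N
= 2^12
= 4096

4096


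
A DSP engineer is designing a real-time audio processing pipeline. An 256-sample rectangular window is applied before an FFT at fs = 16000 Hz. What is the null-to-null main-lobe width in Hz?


Main lobe width for a rectangular window:
Width = 2 * fs / N
      = 2 * 16000 / 256
      = 32000 / 256
      = 125.0 Hz

125.0 Hz


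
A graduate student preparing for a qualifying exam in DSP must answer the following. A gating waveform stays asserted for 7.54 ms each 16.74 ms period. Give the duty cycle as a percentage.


Duty cycle as a percentage:
DC = (t_on / T) * 100
   = (7.54 / 16.74) * 100
   = 0.450418 * 100
   = 45.04 %

45.04 %


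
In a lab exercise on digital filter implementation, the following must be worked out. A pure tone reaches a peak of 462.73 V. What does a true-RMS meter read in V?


RMS voltage for a sinusoidal waveform:
V_rms = V_peak / sqrt(2)
      = 462.73 / 1.414214
      = 327.2 V

327.2 V


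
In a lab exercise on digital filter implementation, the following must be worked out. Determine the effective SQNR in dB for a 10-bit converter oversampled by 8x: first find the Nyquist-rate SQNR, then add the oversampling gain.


Step 1 — baseline SQNR at Nyquist:
SQNR_base = 6.02*N + 1.76
          = 6.02*10 + 1.76
          = 61.96 dB

Step 2 — oversampling processing gain:
G = 10*log10(OSR) = 10*log10(8) = 9.03 dB

Step 3 — total:
SQNR_total = 61.96 + 9.03 = 70.99 dB

Base SQNR = 61.96 dB; oversampled SQNR = 70.99 dB


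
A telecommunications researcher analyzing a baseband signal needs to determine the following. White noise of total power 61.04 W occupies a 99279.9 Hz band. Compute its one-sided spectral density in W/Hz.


Power spectral density:
PSD = P / BW
    = 61.04 / 99279.9
    = 0.00061483 W/Hz

0.00061483 W/Hz


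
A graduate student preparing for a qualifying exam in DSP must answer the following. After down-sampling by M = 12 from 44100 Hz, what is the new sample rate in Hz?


Decimation reduces the sample rate:
fs_out = fs_in / M
       = 44100 / 12
       = 3675.0 Hz

3675.0 Hz


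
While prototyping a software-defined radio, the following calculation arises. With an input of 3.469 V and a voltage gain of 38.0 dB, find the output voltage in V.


Output voltage from dB gain:
V_out = V_in * 10^(gain_dB / 20)
      = 3.469 * 10^(38.0 / 20)
      = 3.469 * 79.432823
      = 275.5525 V

275.5525 V


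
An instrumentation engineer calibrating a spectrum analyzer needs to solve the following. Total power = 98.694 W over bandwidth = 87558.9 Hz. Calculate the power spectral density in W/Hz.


Power spectral density:
PSD = P / BW
    = 98.694 / 87558.9
    = 0.00112717 W/Hz

0.00112717 W/Hz


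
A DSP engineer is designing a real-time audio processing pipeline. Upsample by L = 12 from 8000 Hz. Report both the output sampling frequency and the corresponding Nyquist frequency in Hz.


Step 1 — output sample rate after interpolation by L:
fs_out = L * fs_in = 12 * 8000 = 96000 Hz

Step 2 — Nyquist frequency of the output stream:
f_Nyq = fs_out / 2 = 96000 / 2 = 48000.0 Hz

fs_out = 96000 Hz; f_Nyquist = 48000.0 Hz


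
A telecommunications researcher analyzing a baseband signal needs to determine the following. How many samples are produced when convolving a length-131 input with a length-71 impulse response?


Linear convolution output length:
L = N + M - 1
  = 131 + 71 - 1
  = 201 samples

201


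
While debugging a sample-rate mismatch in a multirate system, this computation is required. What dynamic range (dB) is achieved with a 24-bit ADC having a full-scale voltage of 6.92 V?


Dynamic range from full-scale to LSB:
V_min = V_max / 2^bits = 6.92 / 2^24
DR = 20 * log10(V_max / V_min)
   = 20 * log10(2^24)
   = 20 * 24 * log10(2)
   = 144.49 dB

144.49 dB


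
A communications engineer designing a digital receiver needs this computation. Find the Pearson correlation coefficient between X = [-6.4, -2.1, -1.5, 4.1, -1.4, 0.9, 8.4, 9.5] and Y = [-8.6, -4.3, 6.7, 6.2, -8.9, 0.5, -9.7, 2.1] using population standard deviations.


Pearson correlation coefficient (population):
r = cov(X,Y) / (std(X) * std(Y))
Mean X = 1.4375, Mean Y = -2.0
Cov(X,Y) = 6.7275
Std(X) = 5.141483, Std(Y) = 6.341727
r = 0.2063

0.2063


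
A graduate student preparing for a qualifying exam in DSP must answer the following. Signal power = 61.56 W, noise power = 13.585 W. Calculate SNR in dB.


SNR in decibels:
SNR = 10 * log10(Ps / Pn)
    = 10 * log10(61.56 / 13.585)
    = 10 * log10(4.5315)
    = 10 * 0.6562
    = 6.56 dB

6.56 dB


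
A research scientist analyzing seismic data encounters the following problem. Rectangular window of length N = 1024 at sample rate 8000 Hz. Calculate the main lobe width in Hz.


Main lobe width for a rectangular window:
Width = 2 * fs / N
      = 2 * 8000 / 1024
      = 16000 / 1024
      = 15.625 Hz

15.625 Hz


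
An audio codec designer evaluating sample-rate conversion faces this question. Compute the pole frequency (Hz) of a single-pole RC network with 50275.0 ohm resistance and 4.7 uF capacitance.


Cutoff frequency of a first-order RC filter:
fc = 1 / (2 * pi * R * C)
C = 4.7 uF = 4.7e-06 F
fc = 1 / (2 * pi * 50275.0 * 4.7e-06)
   = 1 / 1.4846695641967
   = 0.673551 Hz

0.673551 Hz


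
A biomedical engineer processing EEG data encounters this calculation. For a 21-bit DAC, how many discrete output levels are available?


Number of quantization levels = 2^N
= 2^21
= 2097152

2097152


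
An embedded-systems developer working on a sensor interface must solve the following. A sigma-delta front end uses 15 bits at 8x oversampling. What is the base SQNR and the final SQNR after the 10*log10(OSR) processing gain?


Step 1 — baseline SQNR at Nyquist:
SQNR_base = 6.02*N + 1.76
          = 6.02*15 + 1.76
          = 92.06 dB

Step 2 — oversampling processing gain:
G = 10*log10(OSR) = 10*log10(8) = 9.03 dB

Step 3 — total:
SQNR_total = 92.06 + 9.03 = 101.09 dB

Base SQNR = 92.06 dB; oversampled SQNR = 101.09 dB


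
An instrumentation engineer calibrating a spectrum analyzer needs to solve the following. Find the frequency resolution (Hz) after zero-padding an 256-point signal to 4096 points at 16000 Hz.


Frequency resolution after zero-padding:
N_padded = 256 * 16 = 4096
df = fs / N_padded
   = 16000 / 4096
   = 3.9062 Hz

3.9062 Hz


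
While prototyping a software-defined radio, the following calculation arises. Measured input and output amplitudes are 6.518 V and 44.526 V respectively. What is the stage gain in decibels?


Voltage gain in dB:
G = 20 * log10(Vout / Vin)
  = 20 * log10(44.526 / 6.518)
  = 20 * log10(6.831237)
  = 20 * 0.834499
  = 16.69 dB

16.69 dB


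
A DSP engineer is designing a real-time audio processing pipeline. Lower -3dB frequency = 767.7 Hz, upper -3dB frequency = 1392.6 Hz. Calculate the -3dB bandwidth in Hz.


Bandwidth is the difference of -3dB frequencies:
BW = f_high - f_low
   = 1392.6 - 767.7
   = 624.9 Hz

624.9 Hz


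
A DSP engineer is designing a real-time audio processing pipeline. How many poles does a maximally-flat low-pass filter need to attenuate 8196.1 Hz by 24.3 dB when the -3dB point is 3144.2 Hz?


Butterworth filter order formula:
n = log10(10^(A/10) - 1) / (2 * log10(f_stop/f_pass))
10^(24.3/10) - 1 = 268.1535
f_stop/f_pass = 8196.1 / 3144.2 = 2.6067
n = 2.918 -> ceil = 3

3


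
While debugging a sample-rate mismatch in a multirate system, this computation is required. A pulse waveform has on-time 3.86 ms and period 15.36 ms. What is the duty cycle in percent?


Duty cycle as a percentage:
DC = (t_on / T) * 100
   = (3.86 / 15.36) * 100
   = 0.251302 * 100
   = 25.13 %

25.13 %


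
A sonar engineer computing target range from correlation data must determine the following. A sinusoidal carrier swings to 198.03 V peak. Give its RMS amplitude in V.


RMS voltage for a sinusoidal waveform:
V_rms = V_peak / sqrt(2)
      = 198.03 / 1.414214
      = 140.028 V

140.028 V


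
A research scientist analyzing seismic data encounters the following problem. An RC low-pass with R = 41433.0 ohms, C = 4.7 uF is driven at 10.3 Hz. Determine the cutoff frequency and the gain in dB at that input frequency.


Step 1 — cutoff frequency:
fc = 1 / (2*pi*R*C)
C = 4.7 uF = 4.7e-06 F
fc = 1 / (2*pi*41433.0*4.7e-06)
   = 0.817289 Hz

Step 2 — magnitude at f = 10.3 Hz:
|H(f)| = 1 / sqrt(1 + (f/fc)^2)
f/fc = 10.3 / 0.817289 = 12.602641
|H| = 1 / sqrt(1 + 158.82656) = 0.0790998
|H|_dB = 20*log10(0.0790998) = -22.04 dB

fc = 0.817289 Hz; |H(10.3 Hz)| = -22.04 dB


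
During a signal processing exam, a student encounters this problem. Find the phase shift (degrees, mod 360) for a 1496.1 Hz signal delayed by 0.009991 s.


Phase shift from frequency and time delay:
phi = 360 * f * t_delay
    = 360 * 1496.1 * 0.009991
    = 5381.11 degrees
    mod 360 = 341.11 degrees

341.11 degrees


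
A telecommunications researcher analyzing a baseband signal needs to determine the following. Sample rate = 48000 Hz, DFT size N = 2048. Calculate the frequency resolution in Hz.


DFT frequency resolution:
df = fs / N
   = 48000 / 2048
   = 23.4375 Hz

23.4375 Hz


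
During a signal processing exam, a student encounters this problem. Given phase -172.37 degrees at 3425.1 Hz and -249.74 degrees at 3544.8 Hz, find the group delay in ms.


Group delay from phase difference:
tau = -d(phi)/d(omega)
d(phi) = -77.37 deg = -1.350361 rad
d(omega) = 2*pi*(3544.8 - 3425.1) = 752.0973 rad/s
tau = -(-1.350361) / 752.0973
    = 1.7955 ms

1.7955 ms


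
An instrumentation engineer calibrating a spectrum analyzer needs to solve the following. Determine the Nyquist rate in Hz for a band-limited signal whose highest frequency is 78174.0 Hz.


The Nyquist rate is twice the maximum frequency component.
fs_min = 2 * fmax
      = 2 * 78174.0
      = 156348.0 Hz

156348.0


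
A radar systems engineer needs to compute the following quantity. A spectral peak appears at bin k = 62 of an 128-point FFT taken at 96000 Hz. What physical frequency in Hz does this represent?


Frequency of DFT bin k:
f_k = k * fs / N
    = 62 * 96000 / 128
    = 5952000 / 128
    = 46500.0 Hz

46500.0 Hz


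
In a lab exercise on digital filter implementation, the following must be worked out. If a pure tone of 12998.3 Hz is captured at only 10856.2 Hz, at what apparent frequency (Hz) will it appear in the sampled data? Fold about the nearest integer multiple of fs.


Compute the nearest integer multiple of fs to the signal:
n = round(12998.3 / 10856.2) = 1
f_alias = |12998.3 - 1 * 10856.2|
        = |12998.3 - 10856.2|
        = 2142.1 Hz

2142.1


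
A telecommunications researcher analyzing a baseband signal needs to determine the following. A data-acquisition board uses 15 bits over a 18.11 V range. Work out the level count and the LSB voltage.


Step 1 — number of quantization levels:
L = 2^N = 2^15 = 32768

Step 2 — LSB step size:
delta = Vfs / L
      = 18.11 / 32768
      = 0.00055267 V

Levels = 32768; step size = 0.00055267 V


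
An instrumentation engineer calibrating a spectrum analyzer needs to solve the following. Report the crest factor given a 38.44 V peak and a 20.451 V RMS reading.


Crest factor is the ratio of peak to RMS:
CF = V_peak / V_rms
   = 38.44 / 20.451
   = 1.8796

1.8796


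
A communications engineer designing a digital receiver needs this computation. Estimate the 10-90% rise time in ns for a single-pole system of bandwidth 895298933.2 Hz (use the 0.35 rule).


Rise time from bandwidth relationship:
tr = 0.35 / BW
   = 0.35 / 895298933.2
   = 3.909308802e-10 s
   = 0.3909 ns

0.3909 ns


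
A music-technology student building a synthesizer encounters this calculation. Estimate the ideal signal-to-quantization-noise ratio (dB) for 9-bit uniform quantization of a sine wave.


Theoretical SNR for a full-scale sinusoid:
SNR = 6.02 * N + 1.76
    = 6.02 * 9 + 1.76
    = 54.18 + 1.76
    = 55.94 dB

55.94 dB


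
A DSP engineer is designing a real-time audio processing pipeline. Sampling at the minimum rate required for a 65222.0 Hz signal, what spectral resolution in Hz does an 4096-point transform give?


Step 1 — Nyquist sampling rate:
fs = 2 * fmax = 2 * 65222.0 = 130444.0 Hz

Step 2 — DFT bin spacing:
df = fs / N = 130444.0 / 4096 = 31.8467 Hz

31.8467 Hz


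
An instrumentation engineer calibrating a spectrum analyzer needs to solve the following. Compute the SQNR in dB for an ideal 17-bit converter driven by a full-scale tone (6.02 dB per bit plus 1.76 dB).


Theoretical SNR for a full-scale sinusoid:
SNR = 6.02 * N + 1.76
    = 6.02 * 17 + 1.76
    = 102.34 + 1.76
    = 104.1 dB

104.1 dB


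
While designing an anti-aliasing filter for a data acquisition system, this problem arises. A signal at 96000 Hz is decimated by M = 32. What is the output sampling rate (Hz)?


Decimation reduces the sample rate:
fs_out = fs_in / M
       = 96000 / 32
       = 3000.0 Hz

3000.0 Hz


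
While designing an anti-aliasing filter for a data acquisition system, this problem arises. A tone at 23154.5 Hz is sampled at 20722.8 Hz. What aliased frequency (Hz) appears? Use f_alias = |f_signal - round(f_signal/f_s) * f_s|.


Compute the nearest integer multiple of fs to the signal:
n = round(23154.5 / 20722.8) = 1
f_alias = |23154.5 - 1 * 20722.8|
        = |23154.5 - 20722.8|
        = 2431.7 Hz

2431.7


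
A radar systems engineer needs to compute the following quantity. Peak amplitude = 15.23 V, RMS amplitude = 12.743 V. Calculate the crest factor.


Crest factor is the ratio of peak to RMS:
CF = V_peak / V_rms
   = 15.23 / 12.743
   = 1.1952

1.1952


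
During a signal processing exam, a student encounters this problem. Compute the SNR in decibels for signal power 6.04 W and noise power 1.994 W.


SNR in decibels:
SNR = 10 * log10(Ps / Pn)
    = 10 * log10(6.04 / 1.994)
    = 10 * log10(3.0291)
    = 10 * 0.4813
    = 4.81 dB

4.81 dB


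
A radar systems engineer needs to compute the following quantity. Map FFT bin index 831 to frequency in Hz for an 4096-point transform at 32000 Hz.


Frequency of DFT bin k:
f_k = k * fs / N
    = 831 * 32000 / 4096
    = 26592000 / 4096
    = 6492.188 Hz

6492.188 Hz


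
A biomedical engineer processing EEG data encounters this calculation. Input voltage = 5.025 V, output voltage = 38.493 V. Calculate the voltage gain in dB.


Voltage gain in dB:
G = 20 * log10(Vout / Vin)
  = 20 * log10(38.493 / 5.025)
  = 20 * log10(7.660299)
  = 20 * 0.884246
  = 17.68 dB

17.68 dB


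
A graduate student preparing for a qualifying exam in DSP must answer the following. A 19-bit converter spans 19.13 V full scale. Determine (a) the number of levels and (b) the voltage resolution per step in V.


Step 1 — number of quantization levels:
L = 2^N = 2^19 = 524288

Step 2 — LSB step size:
delta = Vfs / L
      = 19.13 / 524288
      = 3.649e-05 V

Levels = 524288; step size = 3.649e-05 V


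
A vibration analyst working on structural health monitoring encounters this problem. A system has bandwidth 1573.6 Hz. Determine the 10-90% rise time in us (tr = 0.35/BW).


Rise time from bandwidth relationship:
tr = 0.35 / BW
   = 0.35 / 1573.6
   = 0.0002224199288 s
   = 222.4199 us

222.4199 us


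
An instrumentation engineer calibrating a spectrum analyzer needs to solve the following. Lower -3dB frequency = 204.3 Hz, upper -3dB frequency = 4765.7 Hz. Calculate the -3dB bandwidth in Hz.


Bandwidth is the difference of -3dB frequencies:
BW = f_high - f_low
   = 4765.7 - 204.3
   = 4561.4 Hz

4561.4 Hz


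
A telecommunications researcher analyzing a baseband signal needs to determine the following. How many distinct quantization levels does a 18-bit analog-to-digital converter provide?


Number of quantization levels = 2^N
= 2^18
= 262144

262144


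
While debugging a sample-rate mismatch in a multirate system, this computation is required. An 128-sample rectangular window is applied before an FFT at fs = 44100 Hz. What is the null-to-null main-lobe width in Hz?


Main lobe width for a rectangular window:
Width = 2 * fs / N
      = 2 * 44100 / 128
      = 88200 / 128
      = 689.062 Hz

689.062 Hz


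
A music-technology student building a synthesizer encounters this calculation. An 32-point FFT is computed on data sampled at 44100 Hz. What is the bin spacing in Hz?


DFT frequency resolution:
df = fs / N
   = 44100 / 32
   = 1378.125 Hz

1378.125 Hz


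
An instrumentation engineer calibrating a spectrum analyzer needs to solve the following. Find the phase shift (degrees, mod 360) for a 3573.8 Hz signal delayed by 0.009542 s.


Phase shift from frequency and time delay:
phi = 360 * f * t_delay
    = 360 * 3573.8 * 0.009542
    = 12276.43 degrees
    mod 360 = 36.43 degrees

36.43 degrees


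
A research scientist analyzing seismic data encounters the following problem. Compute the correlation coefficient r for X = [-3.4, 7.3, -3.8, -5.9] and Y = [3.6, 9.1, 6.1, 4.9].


Pearson correlation coefficient (population):
r = cov(X,Y) / (std(X) * std(Y))
Mean X = -1.45, Mean Y = 5.925
Cov(X,Y) = 9.11625
Std(X) = 5.140282, Std(Y) = 2.03516
r = 0.8714

0.8714


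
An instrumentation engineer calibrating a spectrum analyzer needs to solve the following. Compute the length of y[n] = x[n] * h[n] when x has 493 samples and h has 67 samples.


Linear convolution output length:
L = N + M - 1
  = 493 + 67 - 1
  = 559 samples

559


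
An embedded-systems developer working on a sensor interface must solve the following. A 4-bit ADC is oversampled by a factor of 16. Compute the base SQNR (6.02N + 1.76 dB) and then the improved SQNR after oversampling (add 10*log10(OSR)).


Step 1 — baseline SQNR at Nyquist:
SQNR_base = 6.02*N + 1.76
          = 6.02*4 + 1.76
          = 25.84 dB

Step 2 — oversampling processing gain:
G = 10*log10(OSR) = 10*log10(16) = 12.04 dB

Step 3 — total:
SQNR_total = 25.84 + 12.04 = 37.88 dB

Base SQNR = 25.84 dB; oversampled SQNR = 37.88 dB


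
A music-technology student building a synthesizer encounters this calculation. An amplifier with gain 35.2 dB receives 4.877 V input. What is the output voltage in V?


Output voltage from dB gain:
V_out = V_in * 10^(gain_dB / 20)
      = 4.877 * 10^(35.2 / 20)
      = 4.877 * 57.543994
      = 280.6421 V

280.6421 V


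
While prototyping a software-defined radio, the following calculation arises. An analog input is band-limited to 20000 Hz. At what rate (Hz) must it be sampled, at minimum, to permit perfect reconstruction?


The Nyquist rate is twice the maximum frequency component.
fs_min = 2 * fmax
      = 2 * 20000
      = 40000 Hz

40000


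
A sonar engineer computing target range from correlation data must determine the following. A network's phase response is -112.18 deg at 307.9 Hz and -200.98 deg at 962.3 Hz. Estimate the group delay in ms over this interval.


Group delay from phase difference:
tau = -d(phi)/d(omega)
d(phi) = -88.8 deg = -1.549852 rad
d(omega) = 2*pi*(962.3 - 307.9) = 4111.7165 rad/s
tau = -(-1.549852) / 4111.7165
    = 0.3769 ms

0.3769 ms


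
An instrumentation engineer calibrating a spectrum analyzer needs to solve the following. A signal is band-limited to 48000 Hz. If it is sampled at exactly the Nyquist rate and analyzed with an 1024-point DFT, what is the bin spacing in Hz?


Step 1 — Nyquist sampling rate:
fs = 2 * fmax = 2 * 48000 = 96000 Hz

Step 2 — DFT bin spacing:
df = fs / N = 96000 / 1024 = 93.75 Hz

93.75 Hz


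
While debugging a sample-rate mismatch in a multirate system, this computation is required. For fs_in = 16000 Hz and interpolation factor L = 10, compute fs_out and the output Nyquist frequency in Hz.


Step 1 — output sample rate after interpolation by L:
fs_out = L * fs_in = 10 * 16000 = 160000 Hz

Step 2 — Nyquist frequency of the output stream:
f_Nyq = fs_out / 2 = 160000 / 2 = 80000.0 Hz

fs_out = 160000 Hz; f_Nyquist = 80000.0 Hz


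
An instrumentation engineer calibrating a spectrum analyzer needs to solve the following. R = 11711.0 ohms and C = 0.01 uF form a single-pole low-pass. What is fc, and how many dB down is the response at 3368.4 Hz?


Step 1 — cutoff frequency:
fc = 1 / (2*pi*R*C)
C = 0.01 uF = 1e-08 F
fc = 1 / (2*pi*11711.0*1e-08)
   = 1359.021 Hz

Step 2 — magnitude at f = 3368.4 Hz:
|H(f)| = 1 / sqrt(1 + (f/fc)^2)
f/fc = 3368.4 / 1359.021 = 2.478549
|H| = 1 / sqrt(1 + 6.143205) = 0.3741566
|H|_dB = 20*log10(0.3741566) = -8.54 dB

fc = 1359.021 Hz; |H(3368.4 Hz)| = -8.54 dB


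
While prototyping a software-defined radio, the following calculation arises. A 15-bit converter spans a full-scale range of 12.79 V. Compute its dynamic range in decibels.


Dynamic range from full-scale to LSB:
V_min = V_max / 2^bits = 12.79 / 2^15
DR = 20 * log10(V_max / V_min)
   = 20 * log10(2^15)
   = 20 * 15 * log10(2)
   = 90.31 dB

90.31 dB


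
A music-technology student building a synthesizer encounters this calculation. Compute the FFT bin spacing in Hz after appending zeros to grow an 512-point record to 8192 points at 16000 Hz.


Frequency resolution after zero-padding:
N_padded = 512 * 16 = 8192
df = fs / N_padded
   = 16000 / 8192
   = 1.9531 Hz

1.9531 Hz


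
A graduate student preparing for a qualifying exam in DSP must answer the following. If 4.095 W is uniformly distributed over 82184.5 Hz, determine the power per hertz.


Power spectral density:
PSD = P / BW
    = 4.095 / 82184.5
    = 4.983e-05 W/Hz

4.983e-05 W/Hz


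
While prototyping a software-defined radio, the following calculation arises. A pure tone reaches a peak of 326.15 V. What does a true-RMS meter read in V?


RMS voltage for a sinusoidal waveform:
V_rms = V_peak / sqrt(2)
      = 326.15 / 1.414214
      = 230.623 V

230.623 V


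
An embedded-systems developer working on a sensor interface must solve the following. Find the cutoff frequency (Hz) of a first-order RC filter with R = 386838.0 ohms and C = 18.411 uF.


Cutoff frequency of a first-order RC filter:
fc = 1 / (2 * pi * R * C)
C = 18.411 uF = 1.8411e-05 F
fc = 1 / (2 * pi * 386838.0 * 1.8411e-05)
   = 1 / 44.749313339817
   = 0.022347 Hz

0.022347 Hz


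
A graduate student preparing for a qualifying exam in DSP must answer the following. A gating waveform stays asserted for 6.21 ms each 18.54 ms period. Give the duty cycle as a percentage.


Duty cycle as a percentage:
DC = (t_on / T) * 100
   = (6.21 / 18.54) * 100
   = 0.334951 * 100
   = 33.5 %

33.5 %


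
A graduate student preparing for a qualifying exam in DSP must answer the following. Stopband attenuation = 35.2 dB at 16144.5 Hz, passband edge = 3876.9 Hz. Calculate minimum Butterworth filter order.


Butterworth filter order formula:
n = log10(10^(A/10) - 1) / (2 * log10(f_stop/f_pass))
10^(35.2/10) - 1 = 3310.3112
f_stop/f_pass = 16144.5 / 3876.9 = 4.1643
n = 2.8407 -> ceil = 3

3


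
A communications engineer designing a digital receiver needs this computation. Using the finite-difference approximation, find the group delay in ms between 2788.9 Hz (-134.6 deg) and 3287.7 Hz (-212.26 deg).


Group delay from phase difference:
tau = -d(phi)/d(omega)
d(phi) = -77.66 deg = -1.355423 rad
d(omega) = 2*pi*(3287.7 - 2788.9) = 3134.0528 rad/s
tau = -(-1.355423) / 3134.0528
    = 0.4325 ms

0.4325 ms


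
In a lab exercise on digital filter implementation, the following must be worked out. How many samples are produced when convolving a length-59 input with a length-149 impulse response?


Linear convolution output length:
L = N + M - 1
  = 59 + 149 - 1
  = 207 samples

207


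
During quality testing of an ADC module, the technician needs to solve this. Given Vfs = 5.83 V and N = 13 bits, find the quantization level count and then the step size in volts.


Step 1 — number of quantization levels:
L = 2^N = 2^13 = 8192

Step 2 — LSB step size:
delta = Vfs / L
      = 5.83 / 8192
      = 0.00071167 V

Levels = 8192; step size = 0.00071167 V


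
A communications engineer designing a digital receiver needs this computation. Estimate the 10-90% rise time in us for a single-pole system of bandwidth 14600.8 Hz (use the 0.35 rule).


Rise time from bandwidth relationship:
tr = 0.35 / BW
   = 0.35 / 14600.8
   = 2.397128924e-05 s
   = 23.9713 us

23.9713 us


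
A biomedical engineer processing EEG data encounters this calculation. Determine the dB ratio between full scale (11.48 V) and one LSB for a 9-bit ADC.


Dynamic range from full-scale to LSB:
V_min = V_max / 2^bits = 11.48 / 2^9
DR = 20 * log10(V_max / V_min)
   = 20 * log10(2^9)
   = 20 * 9 * log10(2)
   = 54.19 dB

54.19 dB


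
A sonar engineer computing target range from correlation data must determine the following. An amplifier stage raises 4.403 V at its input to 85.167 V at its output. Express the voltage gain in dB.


Voltage gain in dB:
G = 20 * log10(Vout / Vin)
  = 20 * log10(85.167 / 4.403)
  = 20 * log10(19.342948)
  = 20 * 1.286523
  = 25.73 dB

25.73 dB


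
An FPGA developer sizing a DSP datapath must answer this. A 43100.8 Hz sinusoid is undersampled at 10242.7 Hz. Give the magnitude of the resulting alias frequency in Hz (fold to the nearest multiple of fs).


Compute the nearest integer multiple of fs to the signal:
n = round(43100.8 / 10242.7) = 4
f_alias = |43100.8 - 4 * 10242.7|
        = |43100.8 - 40970.8|
        = 2130.0 Hz

2130.0


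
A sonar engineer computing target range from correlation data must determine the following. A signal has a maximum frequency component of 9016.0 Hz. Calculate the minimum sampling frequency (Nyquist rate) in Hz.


The Nyquist rate is twice the maximum frequency component.
fs_min = 2 * fmax
      = 2 * 9016.0
      = 18032.0 Hz

18032.0


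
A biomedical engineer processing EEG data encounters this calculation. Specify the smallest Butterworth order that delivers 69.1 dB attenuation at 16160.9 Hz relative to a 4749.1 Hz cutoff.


Butterworth filter order formula:
n = log10(10^(A/10) - 1) / (2 * log10(f_stop/f_pass))
10^(69.1/10) - 1 = 8128304.1616
f_stop/f_pass = 16160.9 / 4749.1 = 3.4029
n = 6.4961 -> ceil = 7

7


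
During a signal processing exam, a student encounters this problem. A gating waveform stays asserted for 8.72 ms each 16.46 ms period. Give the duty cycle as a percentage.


Duty cycle as a percentage:
DC = (t_on / T) * 100
   = (8.72 / 16.46) * 100
   = 0.529769 * 100
   = 52.98 %

52.98 %


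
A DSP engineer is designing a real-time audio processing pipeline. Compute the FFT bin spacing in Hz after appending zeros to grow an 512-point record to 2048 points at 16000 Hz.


Frequency resolution after zero-padding:
N_padded = 512 * 4 = 2048
df = fs / N_padded
   = 16000 / 2048
   = 7.8125 Hz

7.8125 Hz


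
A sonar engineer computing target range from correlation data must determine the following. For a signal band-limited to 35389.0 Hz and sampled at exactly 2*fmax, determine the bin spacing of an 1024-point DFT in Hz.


Step 1 — Nyquist sampling rate:
fs = 2 * fmax = 2 * 35389.0 = 70778.0 Hz

Step 2 — DFT bin spacing:
df = fs / N = 70778.0 / 1024 = 69.1191 Hz

69.1191 Hz


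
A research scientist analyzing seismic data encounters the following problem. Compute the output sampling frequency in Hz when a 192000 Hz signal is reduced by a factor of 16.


Decimation reduces the sample rate:
fs_out = fs_in / M
       = 192000 / 16
       = 12000.0 Hz

12000.0 Hz


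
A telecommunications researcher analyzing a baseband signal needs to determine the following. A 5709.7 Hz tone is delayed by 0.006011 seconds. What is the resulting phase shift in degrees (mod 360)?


Phase shift from frequency and time delay:
phi = 360 * f * t_delay
    = 360 * 5709.7 * 0.006011
    = 12355.56 degrees
    mod 360 = 115.56 degrees

115.56 degrees
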